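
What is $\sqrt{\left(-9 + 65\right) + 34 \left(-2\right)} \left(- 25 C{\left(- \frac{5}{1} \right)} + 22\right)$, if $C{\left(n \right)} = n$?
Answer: $294 i \sqrt{3} \approx 509.22 i$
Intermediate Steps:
$\sqrt{\left(-9 + 65\right) + 34 \left(-2\right)} \left(- 25 C{\left(- \frac{5}{1} \right)} + 22\right) = \sqrt{\left(-9 + 65\right) + 34 \left(-2\right)} \left(- 25 \left(- \frac{5}{1}\right) + 22\right) = \sqrt{56 - 68} \left(- 25 \left(\left(-5\right) 1\right) + 22\right) = \sqrt{-12} \left(\left(-25\right) \left(-5\right) + 22\right) = 2 i \sqrt{3} \left(125 + 22\right) = 2 i \sqrt{3} \cdot 147 = 294 i \sqrt{3}$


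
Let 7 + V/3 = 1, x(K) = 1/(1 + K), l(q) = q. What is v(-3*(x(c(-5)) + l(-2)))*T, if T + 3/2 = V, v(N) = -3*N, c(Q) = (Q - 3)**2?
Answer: 3483/10 ≈ 348.30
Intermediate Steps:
c(Q) = (-3 + Q)**2
V = -18 (V = -21 + 3*1 = -21 + 3 = -18)
T = -39/2 (T = -3/2 - 18 = -39/2 ≈ -19.500)
v(-3*(x(c(-5)) + l(-2)))*T = -(-9)*(1/(1 + (-3 - 5)**2) - 2)*(-39/2) = -(-9)*(1/(1 + (-8)**2) - 2)*(-39/2) = -(-9)*(1/(1 + 64) - 2)*(-39/2) = -(-9)*(1/65 - 2)*(-39/2) = -(-9)*(-129)/65*(-39/2) = -3*387/65*(-39/2) = -1161/65*(-39/2) = 3483/10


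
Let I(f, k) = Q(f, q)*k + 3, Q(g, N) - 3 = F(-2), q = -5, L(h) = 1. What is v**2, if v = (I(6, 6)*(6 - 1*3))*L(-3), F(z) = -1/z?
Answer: 5184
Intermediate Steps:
Q(g, N) = 7/2 (Q(g, N) = 3 - 1/(-2) = 3 - 1*(-1/2) = 3 + 1/2 = 7/2)
I(f, k) = 3 + 7*k/2 (I(f, k) = 7*k/2 + 3 = 3 + 7*k/2)
v = 72 (v = ((3 + (7/2)*6)*(6 - 1*3))*1 = ((3 + 21)*(6 - 3))*1 = (24*3)*1 = 72*1 = 72)
v**2 = 72**2 = 5184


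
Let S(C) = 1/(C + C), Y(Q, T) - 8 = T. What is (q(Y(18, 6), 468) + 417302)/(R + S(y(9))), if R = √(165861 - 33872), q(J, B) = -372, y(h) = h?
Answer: -1500948/8552887 + 351221832*√781/8552887 ≈ 1147.4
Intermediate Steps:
Y(Q, T) = 8 + T
S(C) = 1/(2*C)
R = 13*√781 (R = √131989 = 13*√781 ≈ 363.30)
(q(Y(18, 6), 468) + 417302)/(R + S(y(9))) = (-372 + 417302)/(13*√781 + (½)/9) = 416930/(13*√781 + (½)*(⅑)) = 416930/(13*√781 + 1/18) = 416930/(1/18 + 13*√781)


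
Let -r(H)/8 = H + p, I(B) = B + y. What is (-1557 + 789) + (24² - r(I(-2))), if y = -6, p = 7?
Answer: -200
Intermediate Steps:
I(B) = -6 + B (I(B) = B - 6 = -6 + B)
r(H) = -56 - 8*H (r(H) = -8*(H + 7) = -8*(7 + H) = -56 - 8*H)
(-1557 + 789) + (24² - r(I(-2))) = (-1557 + 789) + (24² - (-56 - 8*(-6 - 2))) = -768 + (576 - (-56 - 8*(-8))) = -768 + (576 - (-56 + 64)) = -768 + (576 - 1*8) = -768 + (576 - 8) = -768 + 568 = -200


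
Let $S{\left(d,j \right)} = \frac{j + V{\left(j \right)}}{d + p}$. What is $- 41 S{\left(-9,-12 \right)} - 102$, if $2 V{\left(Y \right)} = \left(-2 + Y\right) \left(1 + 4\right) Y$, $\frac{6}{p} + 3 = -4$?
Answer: $\frac{36686}{23} \approx 1595.0$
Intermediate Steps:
$p = - \frac{6}{7}$ ($p = \frac{6}{-3 - 4} = \frac{6}{-7} = 6 \left(- \frac{1}{7}\right) = - \frac{6}{7} \approx -0.85714$)
$V{\left(Y \right)} = \frac{Y \left(-10 + 5 Y\right)}{2}$ ($V{\left(Y \right)} = \frac{\left(-2 + Y\right) \left(1 + 4\right) Y}{2} = \frac{\left(-2 + Y\right) 5 Y}{2} = \frac{\left(-10 + 5 Y\right) Y}{2} = \frac{Y \left(-10 + 5 Y\right)}{2}$)
$S{\left(d,j \right)} = \frac{j + \frac{5 j \left(-2 + j\right)}{2}}{- \frac{6}{7} + d}$ ($S{\left(d,j \right)} = \frac{j + \frac{5 j \left(-2 + j\right)}{2}}{d - \frac{6}{7}} = \frac{j + \frac{5 j \left(-2 + j\right)}{2}}{- \frac{6}{7} + d}$)
$- 41 S{\left(-9,-12 \right)} - 102 = - 41 \cdot \frac{7}{2} \left(-12\right) \frac{1}{-6 + 7 \left(-9\right)} \left(-8 + 5 \left(-12\right)\right) - 102 = - 41 \cdot \frac{7}{2} \left(-12\right) \frac{1}{-6 - 63} \left(-8 - 60\right) - 102 = - 41 \cdot \frac{7}{2} \left(-12\right) \frac{1}{-69} \left(-68\right) - 102 = - 41 \cdot \frac{7}{2} \left(-12\right) \left(- \frac{1}{69}\right) \left(-68\right) - 102 = \left(-41\right) \left(- \frac{952}{23}\right) - 102 = \frac{39032}{23} - 102 = \frac{36686}{23}$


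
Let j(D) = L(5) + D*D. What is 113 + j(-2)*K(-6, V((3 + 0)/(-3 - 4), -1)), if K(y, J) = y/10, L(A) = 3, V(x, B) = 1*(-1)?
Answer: 544/5 ≈ 108.80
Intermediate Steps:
V(x, B) = -1
K(y, J) = y/10 (K(y, J) = y*(1/10) = y/10)
j(D) = 3 + D**2 (j(D) = 3 + D*D = 3 + D**2)
113 + j(-2)*K(-6, V((3 + 0)/(-3 - 4), -1)) = 113 + (3 + (-2)**2)*((1/10)*(-6)) = 113 + (3 + 4)*(-3/5) = 113 + 7*(-3/5) = 113 - 21/5 = 544/5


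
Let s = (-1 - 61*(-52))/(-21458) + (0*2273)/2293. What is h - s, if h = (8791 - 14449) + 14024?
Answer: 179520799/21458 ≈ 8366.1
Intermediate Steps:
h = 8366 (h = -5658 + 14024 = 8366)
s = -3171/21458 (s = (-1 + 3172)*(-1/21458) + 0*(1/2293) = 3171*(-1/21458) + 0 = -3171/21458 + 0 = -3171/21458 ≈ -0.14778)
h - s = 8366 - 1*(-3171/21458) = 8366 + 3171/21458 = 179520799/21458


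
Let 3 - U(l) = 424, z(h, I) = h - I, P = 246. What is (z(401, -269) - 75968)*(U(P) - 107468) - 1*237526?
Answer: 8123588396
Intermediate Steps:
U(l) = -421 (U(l) = 3 - 1*424 = 3 - 424 = -421)
(z(401, -269) - 75968)*(U(P) - 107468) - 1*237526 = ((401 - 1*(-269)) - 75968)*(-421 - 107468) - 1*237526 = ((401 + 269) - 75968)*(-107889) - 237526 = (670 - 75968)*(-107889) - 237526 = -75298*(-107889) - 237526 = 8123825922 - 237526 = 8123588396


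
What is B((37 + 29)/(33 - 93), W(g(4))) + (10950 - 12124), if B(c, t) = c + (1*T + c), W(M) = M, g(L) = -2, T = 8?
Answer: -5841/5 ≈ -1168.2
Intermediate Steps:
B(c, t) = 8 + 2*c (B(c, t) = c + (1*8 + c) = c + (8 + c) = 8 + 2*c)
B((37 + 29)/(33 - 93), W(g(4))) + (10950 - 12124) = (8 + 2*((37 + 29)/(33 - 93))) + (10950 - 12124) = (8 + 2*(66/(-60))) - 1174 = (8 + 2*(66*(-1/60))) - 1174 = (8 + 2*(-11/10)) - 1174 = (8 - 11/5) - 1174 = 29/5 - 1174 = -5841/5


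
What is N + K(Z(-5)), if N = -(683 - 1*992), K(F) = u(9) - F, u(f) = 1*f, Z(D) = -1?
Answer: 319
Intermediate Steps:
u(f) = f
K(F) = 9 - F
N = 309 (N = -(683 - 992) = -1*(-309) = 309)
N + K(Z(-5)) = 309 + (9 - 1*(-1)) = 309 + (9 + 1) = 309 + 10 = 319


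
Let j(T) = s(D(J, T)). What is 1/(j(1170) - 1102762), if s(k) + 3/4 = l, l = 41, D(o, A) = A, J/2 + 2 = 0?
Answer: -4/4410887 ≈ -9.0685e-7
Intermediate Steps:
J = -4 (J = -4 + 2*0 = -4 + 0 = -4)
s(k) = 161/4 (s(k) = -¾ + 41 = 161/4)
j(T) = 161/4
1/(j(1170) - 1102762) = 1/(161/4 - 1102762) = 1/(-4410887/4) = -4/4410887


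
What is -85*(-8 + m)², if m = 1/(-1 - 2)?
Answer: -53125/9 ≈ -5902.8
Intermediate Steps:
m = -⅓ (m = 1/(-3) = -⅓ ≈ -0.33333)
-85*(-8 + m)² = -85*(-8 - ⅓)² = -85*(-25/3)² = -85*625/9 = -53125/9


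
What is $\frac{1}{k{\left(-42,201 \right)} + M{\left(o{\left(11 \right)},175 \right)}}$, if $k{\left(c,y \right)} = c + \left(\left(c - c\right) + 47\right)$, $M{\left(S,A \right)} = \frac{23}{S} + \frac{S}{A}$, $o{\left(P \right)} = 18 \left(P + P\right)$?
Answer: $\frac{69300}{507341} \approx 0.13659$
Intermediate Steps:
$o{\left(P \right)} = 36 P$ ($o{\left(P \right)} = 18 \cdot 2 P = 36 P$)
$k{\left(c,y \right)} = 47 + c$ ($k{\left(c,y \right)} = c + \left(0 + 47\right) = c + 47 = 47 + c$)
$\frac{1}{k{\left(-42,201 \right)} + M{\left(o{\left(11 \right)},175 \right)}} = \frac{1}{\left(47 - 42\right) + \left(\frac{23}{36 \cdot 11} + \frac{36 \cdot 11}{175}\right)} = \frac{1}{5 + \left(\frac{23}{396} + 396 \cdot \frac{1}{175}\right)} = \frac{1}{5 + \left(23 \cdot \frac{1}{396} + \frac{396}{175}\right)} = \frac{1}{5 + \left(\frac{23}{396} + \frac{396}{175}\right)} = \frac{1}{5 + \frac{160841}{69300}} = \frac{1}{\frac{507341}{69300}} = \frac{69300}{507341}$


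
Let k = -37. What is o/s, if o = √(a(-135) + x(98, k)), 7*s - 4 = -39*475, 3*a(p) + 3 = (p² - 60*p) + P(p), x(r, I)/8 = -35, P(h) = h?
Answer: -7*√8449/18521 ≈ -0.034741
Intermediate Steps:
x(r, I) = -280 (x(r, I) = 8*(-35) = -280)
a(p) = -1 - 59*p/3 + p²/3 (a(p) = -1 + ((p² - 60*p) + p)/3 = -1 + (p² - 59*p)/3 = -1 + (-59*p/3 + p²/3) = -1 - 59*p/3 + p²/3)
s = -18521/7 (s = 4/7 + (-39*475)/7 = 4/7 + (⅐)*(-18525) = 4/7 - 18525/7 = -18521/7 ≈ -2645.9)
o = √8449 (o = √((-1 - 59/3*(-135) + (⅓)*(-135)²) - 280) = √((-1 + 2655 + (⅓)*18225) - 280) = √((-1 + 2655 + 6075) - 280) = √(8729 - 280) = √8449 ≈ 91.918)
o/s = √8449/(-18521/7) = √8449*(-7/18521) = -7*√8449/18521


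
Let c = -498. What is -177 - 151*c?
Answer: 75021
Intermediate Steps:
-177 - 151*c = -177 - 151*(-498) = -177 + 75198 = 75021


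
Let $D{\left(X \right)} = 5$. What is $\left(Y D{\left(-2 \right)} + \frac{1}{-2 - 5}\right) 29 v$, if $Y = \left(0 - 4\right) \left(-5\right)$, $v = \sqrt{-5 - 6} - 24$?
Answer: $- \frac{486504}{7} + \frac{20271 i \sqrt{11}}{7} \approx -69501.0 + 9604.5 i$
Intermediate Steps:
$v = -24 + i \sqrt{11}$ ($v = \sqrt{-11} - 24 = i \sqrt{11} - 24 = -24 + i \sqrt{11} \approx -24.0 + 3.3166 i$)
$Y = 20$ ($Y = \left(-4\right) \left(-5\right) = 20$)
$\left(Y D{\left(-2 \right)} + \frac{1}{-2 - 5}\right) 29 v = \left(20 \cdot 5 + \frac{1}{-2 - 5}\right) 29 \left(-24 + i \sqrt{11}\right) = \left(100 + \frac{1}{-7}\right) 29 \left(-24 + i \sqrt{11}\right) = \left(100 - \frac{1}{7}\right) 29 \left(-24 + i \sqrt{11}\right) = \frac{699}{7} \cdot 29 \left(-24 + i \sqrt{11}\right) = \frac{20271 \left(-24 + i \sqrt{11}\right)}{7} = - \frac{486504}{7} + \frac{20271 i \sqrt{11}}{7}$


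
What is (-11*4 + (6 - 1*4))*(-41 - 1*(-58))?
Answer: -714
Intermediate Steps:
(-11*4 + (6 - 1*4))*(-41 - 1*(-58)) = (-44 + (6 - 4))*(-41 + 58) = (-44 + 2)*17 = -42*17 = -714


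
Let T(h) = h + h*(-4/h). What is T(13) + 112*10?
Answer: 1129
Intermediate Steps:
T(h) = -4 + h (T(h) = h - 4 = -4 + h)
T(13) + 112*10 = (-4 + 13) + 112*10 = 9 + 1120 = 1129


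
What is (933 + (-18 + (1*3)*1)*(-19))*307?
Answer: 373926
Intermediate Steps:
(933 + (-18 + (1*3)*1)*(-19))*307 = (933 + (-18 + 3*1)*(-19))*307 = (933 + (-18 + 3)*(-19))*307 = (933 - 15*(-19))*307 = (933 + 285)*307 = 1218*307 = 373926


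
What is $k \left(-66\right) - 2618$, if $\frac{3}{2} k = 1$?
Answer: $-2662$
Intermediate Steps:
$k = \frac{2}{3}$ ($k = \frac{2}{3} \cdot 1 = \frac{2}{3} \approx 0.66667$)
$k \left(-66\right) - 2618 = \frac{2}{3} \left(-66\right) - 2618 = -44 - 2618 = -2662$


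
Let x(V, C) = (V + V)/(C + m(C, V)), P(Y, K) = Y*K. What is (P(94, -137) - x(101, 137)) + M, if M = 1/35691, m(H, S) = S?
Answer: -54699419734/4247229 ≈ -12879.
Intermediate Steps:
P(Y, K) = K*Y
x(V, C) = 2*V/(C + V) (x(V, C) = (V + V)/(C + V) = (2*V)/(C + V) = 2*V/(C + V))
M = 1/35691 ≈ 2.8018e-5
(P(94, -137) - x(101, 137)) + M = (-137*94 - 2*101/(137 + 101)) + 1/35691 = (-12878 - 2*101/238) + 1/35691 = (-12878 - 1*101/119) + 1/35691 = (-12878 - 101/119) + 1/35691 = -1532583/119 + 1/35691 = -54699419734/4247229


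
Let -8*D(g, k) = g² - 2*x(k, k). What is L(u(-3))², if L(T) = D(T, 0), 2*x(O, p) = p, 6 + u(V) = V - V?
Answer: 81/4 ≈ 20.250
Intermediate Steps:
u(V) = -6 (u(V) = -6 + (V - V) = -6 + 0 = -6)
x(O, p) = p/2
D(g, k) = -g²/8 + k/8 (D(g, k) = -(g² - k)/8 = -g²/8 + k/8)
L(T) = -T²/8 (L(T) = -T²/8 + (⅛)*0 = -T²/8 + 0 = -T²/8)
L(u(-3))² = (-⅛*(-6)²)² = (-⅛*36)² = (-9/2)² = 81/4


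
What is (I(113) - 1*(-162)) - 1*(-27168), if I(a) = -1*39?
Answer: 27291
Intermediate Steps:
I(a) = -39
(I(113) - 1*(-162)) - 1*(-27168) = (-39 - 1*(-162)) - 1*(-27168) = (-39 + 162) + 27168 = 123 + 27168 = 27291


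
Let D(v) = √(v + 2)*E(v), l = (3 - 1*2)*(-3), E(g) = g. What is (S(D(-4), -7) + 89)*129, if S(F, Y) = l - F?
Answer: 11094 + 516*I*√2 ≈ 11094.0 + 729.73*I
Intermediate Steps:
l = -3 (l = (3 - 2)*(-3) = 1*(-3) = -3)
D(v) = v*√(2 + v) (D(v) = √(v + 2)*v = √(2 + v)*v = v*√(2 + v))
S(F, Y) = -3 - F
(S(D(-4), -7) + 89)*129 = ((-3 - (-4)*√(2 - 4)) + 89)*129 = ((-3 - (-4)*√(-2)) + 89)*129 = ((-3 - (-4)*I*√2) + 89)*129 = ((-3 + 4*I*√2) + 89)*129 = (86 + 4*I*√2)*129 = 11094 + 516*I*√2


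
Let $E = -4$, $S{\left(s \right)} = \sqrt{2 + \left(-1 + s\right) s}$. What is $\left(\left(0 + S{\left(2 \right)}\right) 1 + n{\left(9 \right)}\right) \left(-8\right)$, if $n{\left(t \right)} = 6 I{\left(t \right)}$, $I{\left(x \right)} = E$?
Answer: $176$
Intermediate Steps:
$S{\left(s \right)} = \sqrt{2 + s \left(-1 + s\right)}$
$I{\left(x \right)} = -4$
$n{\left(t \right)} = -24$ ($n{\left(t \right)} = 6 \left(-4\right) = -24$)
$\left(\left(0 + S{\left(2 \right)}\right) 1 + n{\left(9 \right)}\right) \left(-8\right) = \left(\left(0 + \sqrt{2 + 2^{2} - 2}\right) 1 - 24\right) \left(-8\right) = \left(\left(0 + \sqrt{2 + 4 - 2}\right) 1 - 24\right) \left(-8\right) = \left(\left(0 + \sqrt{4}\right) 1 - 24\right) \left(-8\right) = \left(\left(0 + 2\right) 1 - 24\right) \left(-8\right) = \left(2 \cdot 1 - 24\right) \left(-8\right) = \left(2 - 24\right) \left(-8\right) = \left(-22\right) \left(-8\right) = 176$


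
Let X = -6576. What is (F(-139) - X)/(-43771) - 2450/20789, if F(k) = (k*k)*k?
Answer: 55587385977/909955319 ≈ 61.088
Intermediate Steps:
F(k) = k³ (F(k) = k²*k = k³)
(F(-139) - X)/(-43771) - 2450/20789 = ((-139)³ - 1*(-6576))/(-43771) - 2450/20789 = (-2685619 + 6576)*(-1/43771) - 2450*1/20789 = -2679043*(-1/43771) - 2450/20789 = 2679043/43771 - 2450/20789 = 55587385977/909955319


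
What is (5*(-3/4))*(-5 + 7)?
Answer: -15/2 ≈ -7.5000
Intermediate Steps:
(5*(-3/4))*(-5 + 7) = (5*(-3*¼))*2 = (5*(-¾))*2 = -15/4*2 = -15/2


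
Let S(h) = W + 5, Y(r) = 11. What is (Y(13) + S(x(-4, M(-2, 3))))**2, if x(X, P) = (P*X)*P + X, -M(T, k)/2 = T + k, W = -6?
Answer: 100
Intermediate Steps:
M(T, k) = -2*T - 2*k (M(T, k) = -2*(T + k) = -2*T - 2*k)
x(X, P) = X + X*P**2 (x(X, P) = X*P**2 + X = X + X*P**2)
S(h) = -1 (S(h) = -6 + 5 = -1)
(Y(13) + S(x(-4, M(-2, 3))))**2 = (11 - 1)**2 = 10**2 = 100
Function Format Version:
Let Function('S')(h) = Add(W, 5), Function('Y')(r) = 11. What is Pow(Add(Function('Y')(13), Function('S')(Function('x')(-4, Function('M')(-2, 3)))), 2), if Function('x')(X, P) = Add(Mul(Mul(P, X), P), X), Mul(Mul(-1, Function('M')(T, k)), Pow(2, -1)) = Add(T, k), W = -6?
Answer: 100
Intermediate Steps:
Function('M')(T, k) = Add(Mul(-2, T), Mul(-2, k)) (Function('M')(T, k) = Mul(-2, Add(T, k)) = Add(Mul(-2, T), Mul(-2, k)))
Function('x')(X, P) = Add(X, Mul(X, Pow(P, 2))) (Function('x')(X, P) = Add(Mul(X, Pow(P, 2)), X) = Add(X, Mul(X, Pow(P, 2))))
Function('S')(h) = -1 (Function('S')(h) = Add(-6, 5) = -1)
Pow(Add(Function('Y')(13), Function('S')(Function('x')(-4, Function('M')(-2, 3)))), 2) = Pow(Add(11, -1), 2) = Pow(10, 2) = 100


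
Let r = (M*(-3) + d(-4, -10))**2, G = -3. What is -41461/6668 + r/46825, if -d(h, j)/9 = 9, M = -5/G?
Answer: -1892094797/312229100 ≈ -6.0600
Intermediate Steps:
M = 5/3 (M = -5/(-3) = -5*(-1/3) = 5/3 ≈ 1.6667)
d(h, j) = -81 (d(h, j) = -9*9 = -81)
r = 7396 (r = ((5/3)*(-3) - 81)**2 = (-5 - 81)**2 = (-86)**2 = 7396)
-41461/6668 + r/46825 = -41461/6668 + 7396/46825 = -1892094797/312229100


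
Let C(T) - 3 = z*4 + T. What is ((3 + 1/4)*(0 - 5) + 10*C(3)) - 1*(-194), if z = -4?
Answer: 311/4 ≈ 77.750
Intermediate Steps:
C(T) = -13 + T (C(T) = 3 + (-4*4 + T) = 3 + (-16 + T) = -13 + T)
((3 + 1/4)*(0 - 5) + 10*C(3)) - 1*(-194) = ((3 + 1/4)*(0 - 5) + 10*(-13 + 3)) - 1*(-194) = ((3 + ¼)*(-5) + 10*(-10)) + 194 = ((13/4)*(-5) - 100) + 194 = (-65/4 - 100) + 194 = -465/4 + 194 = 311/4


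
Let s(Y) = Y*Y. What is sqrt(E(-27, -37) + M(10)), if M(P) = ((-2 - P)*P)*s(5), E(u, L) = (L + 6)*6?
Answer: 3*I*sqrt(354) ≈ 56.445*I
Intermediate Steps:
s(Y) = Y**2
E(u, L) = 36 + 6*L (E(u, L) = (6 + L)*6 = 36 + 6*L)
M(P) = 25*P*(-2 - P) (M(P) = ((-2 - P)*P)*5**2 = (P*(-2 - P))*25 = 25*P*(-2 - P))
sqrt(E(-27, -37) + M(10)) = sqrt((36 + 6*(-37)) - 25*10*(2 + 10)) = sqrt((36 - 222) - 25*10*12) = sqrt(-186 - 3000) = sqrt(-3186) = 3*I*sqrt(354)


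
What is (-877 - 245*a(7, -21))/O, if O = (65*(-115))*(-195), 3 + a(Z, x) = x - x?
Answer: -142/1457625 ≈ -9.7419e-5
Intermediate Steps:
a(Z, x) = -3 (a(Z, x) = -3 + (x - x) = -3 + 0 = -3)
O = 1457625 (O = -7475*(-195) = 1457625)
(-877 - 245*a(7, -21))/O = (-877 - 245*(-3))/1457625 = (-877 + 735)*(1/1457625) = -142*1/1457625 = -142/1457625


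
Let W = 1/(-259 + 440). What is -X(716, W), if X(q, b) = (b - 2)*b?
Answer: 361/32761 ≈ 0.011019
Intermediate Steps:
W = 1/181 ≈ 0.0055249
X(q, b) = b*(-2 + b) (X(q, b) = (-2 + b)*b = b*(-2 + b))
-X(716, W) = -(-2 + 1/181)/181 = -(-361)/(181*181) = -1*(-361/32761) = 361/32761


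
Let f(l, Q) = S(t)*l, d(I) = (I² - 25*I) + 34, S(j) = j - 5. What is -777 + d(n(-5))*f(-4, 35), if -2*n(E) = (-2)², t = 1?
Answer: 631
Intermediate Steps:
S(j) = -5 + j
n(E) = -2 (n(E) = -½*(-2)² = -½*4 = -2)
d(I) = 34 + I² - 25*I
f(l, Q) = -4*l (f(l, Q) = (-5 + 1)*l = -4*l)
-777 + d(n(-5))*f(-4, 35) = -777 + (34 + (-2)² - 25*(-2))*(-4*(-4)) = -777 + (34 + 4 + 50)*16 = -777 + 88*16 = -777 + 1408 = 631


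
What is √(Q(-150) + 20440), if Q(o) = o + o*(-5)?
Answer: 4*√1315 ≈ 145.05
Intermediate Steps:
Q(o) = -4*o (Q(o) = o - 5*o = -4*o)
√(Q(-150) + 20440) = √(-4*(-150) + 20440) = √(600 + 20440) = √21040 = 4*√1315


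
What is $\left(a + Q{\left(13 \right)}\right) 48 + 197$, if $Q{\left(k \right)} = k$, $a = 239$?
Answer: $12293$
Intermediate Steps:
$\left(a + Q{\left(13 \right)}\right) 48 + 197 = \left(239 + 13\right) 48 + 197 = 252 \cdot 48 + 197 = 12096 + 197 = 12293$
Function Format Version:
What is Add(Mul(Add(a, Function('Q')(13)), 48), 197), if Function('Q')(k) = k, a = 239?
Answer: 12293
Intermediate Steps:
Add(Mul(Add(a, Function('Q')(13)), 48), 197) = Add(Mul(Add(239, 13), 48), 197) = Add(Mul(252, 48), 197) = Add(12096, 197) = 12293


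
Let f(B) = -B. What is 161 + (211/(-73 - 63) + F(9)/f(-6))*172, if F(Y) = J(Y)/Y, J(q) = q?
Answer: -7873/102 ≈ -77.186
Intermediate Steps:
F(Y) = 1 (F(Y) = Y/Y = 1)
161 + (211/(-73 - 63) + F(9)/f(-6))*172 = 161 + (211/(-73 - 63) + 1/(-1*(-6)))*172 = 161 + (211/(-136) + 1/6)*172 = 161 + (211*(-1/136) + 1*(1/6))*172 = 161 + (-211/136 + 1/6)*172 = 161 - 565/408*172 = 161 - 24295/102 = -7873/102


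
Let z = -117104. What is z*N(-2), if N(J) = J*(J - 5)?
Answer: -1639456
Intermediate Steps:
N(J) = J*(-5 + J)
z*N(-2) = -(-234208)*(-5 - 2) = -(-234208)*(-7) = -117104*14 = -1639456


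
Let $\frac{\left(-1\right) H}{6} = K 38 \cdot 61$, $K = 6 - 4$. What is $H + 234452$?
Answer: $206636$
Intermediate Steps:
$K = 2$
$H = -27816$ ($H = - 6 \cdot 2 \cdot 38 \cdot 61 = - 6 \cdot 76 \cdot 61 = \left(-6\right) 4636 = -27816$)
$H + 234452 = -27816 + 234452 = 206636$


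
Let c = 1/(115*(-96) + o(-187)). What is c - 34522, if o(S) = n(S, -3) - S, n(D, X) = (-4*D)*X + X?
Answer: -452238201/13100 ≈ -34522.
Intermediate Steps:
n(D, X) = X - 4*D*X (n(D, X) = -4*D*X + X = X - 4*D*X)
o(S) = -3 + 11*S (o(S) = -3*(1 - 4*S) - S = (-3 + 12*S) - S = -3 + 11*S)
c = -1/13100 (c = 1/(115*(-96) + (-3 + 11*(-187))) = 1/(-11040 + (-3 - 2057)) = 1/(-11040 - 2060) = 1/(-13100) = -1/13100 ≈ -7.6336e-5)
c - 34522 = -1/13100 - 34522 = -452238201/13100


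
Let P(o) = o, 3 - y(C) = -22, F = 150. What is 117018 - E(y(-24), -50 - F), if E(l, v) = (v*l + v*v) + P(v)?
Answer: 82218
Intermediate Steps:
y(C) = 25 (y(C) = 3 - 1*(-22) = 3 + 22 = 25)
E(l, v) = v + v**2 + l*v (E(l, v) = (v*l + v*v) + v = (l*v + v**2) + v = (v**2 + l*v) + v = v + v**2 + l*v)
117018 - E(y(-24), -50 - F) = 117018 - (-50 - 1*150)*(1 + 25 + (-50 - 1*150)) = 117018 - (-50 - 150)*(1 + 25 + (-50 - 150)) = 117018 - (-200)*(1 + 25 - 200) = 117018 - (-200)*(-174) = 117018 - 1*34800 = 117018 - 34800 = 82218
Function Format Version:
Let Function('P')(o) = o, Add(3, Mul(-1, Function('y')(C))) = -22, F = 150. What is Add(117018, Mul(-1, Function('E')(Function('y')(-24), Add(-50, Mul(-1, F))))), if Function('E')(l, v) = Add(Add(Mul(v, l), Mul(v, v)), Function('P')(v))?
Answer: 82218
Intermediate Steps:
Function('y')(C) = 25 (Function('y')(C) = Add(3, Mul(-1, -22)) = Add(3, 22) = 25)
Function('E')(l, v) = Add(v, Pow(v, 2), Mul(l, v)) (Function('E')(l, v) = Add(Add(Mul(v, l), Mul(v, v)), v) = Add(Add(Mul(l, v), Pow(v, 2)), v) = Add(Add(Pow(v, 2), Mul(l, v)), v) = Add(v, Pow(v, 2), Mul(l, v)))
Add(117018, Mul(-1, Function('E')(Function('y')(-24), Add(-50, Mul(-1, F))))) = Add(117018, Mul(-1, Mul(Add(-50, Mul(-1, 150)), Add(1, 25, Add(-50, Mul(-1, 150)))))) = Add(117018, Mul(-1, Mul(Add(-50, -150), Add(1, 25, Add(-50, -150))))) = Add(117018, Mul(-1, Mul(-200, Add(1, 25, -200)))) = Add(117018, Mul(-1, Mul(-200, -174))) = Add(117018, Mul(-1, 34800)) = Add(117018, -34800) = 82218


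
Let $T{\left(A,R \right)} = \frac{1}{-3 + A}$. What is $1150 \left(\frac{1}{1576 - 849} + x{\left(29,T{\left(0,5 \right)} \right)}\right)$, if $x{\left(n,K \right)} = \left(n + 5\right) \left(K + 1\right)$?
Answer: $\frac{56854850}{2181} \approx 26068.0$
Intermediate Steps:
$x{\left(n,K \right)} = \left(1 + K\right) \left(5 + n\right)$ ($x{\left(n,K \right)} = \left(5 + n\right) \left(1 + K\right) = \left(1 + K\right) \left(5 + n\right)$)
$1150 \left(\frac{1}{1576 - 849} + x{\left(29,T{\left(0,5 \right)} \right)}\right) = 1150 \left(\frac{1}{1576 - 849} + \left(5 + 29 + \frac{5}{-3 + 0} + \frac{1}{-3 + 0} \cdot 29\right)\right) = 1150 \left(\frac{1}{727} + \left(5 + 29 + \frac{5}{-3} + \frac{1}{-3} \cdot 29\right)\right) = 1150 \left(\frac{1}{727} + \left(5 + 29 + 5 \left(- \frac{1}{3}\right) - \frac{29}{3}\right)\right) = 1150 \left(\frac{1}{727} + \left(5 + 29 - \frac{5}{3} - \frac{29}{3}\right)\right) = 1150 \left(\frac{1}{727} + \frac{68}{3}\right) = 1150 \cdot \frac{49439}{2181} = \frac{56854850}{2181}$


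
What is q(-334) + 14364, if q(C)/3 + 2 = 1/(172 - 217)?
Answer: 215369/15 ≈ 14358.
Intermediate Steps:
q(C) = -91/15 (q(C) = -6 + 3/(172 - 217) = -6 + 3/(-45) = -6 + 3*(-1/45) = -6 - 1/15 = -91/15)
q(-334) + 14364 = -91/15 + 14364 = 215369/15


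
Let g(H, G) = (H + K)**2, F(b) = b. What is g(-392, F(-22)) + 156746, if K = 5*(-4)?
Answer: 326490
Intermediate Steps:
K = -20
g(H, G) = (-20 + H)**2 (g(H, G) = (H - 20)**2 = (-20 + H)**2)
g(-392, F(-22)) + 156746 = (-20 - 392)**2 + 156746 = (-412)**2 + 156746 = 169744 + 156746 = 326490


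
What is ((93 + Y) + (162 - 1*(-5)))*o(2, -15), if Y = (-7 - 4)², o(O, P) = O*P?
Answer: -11430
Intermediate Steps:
Y = 121 (Y = (-11)² = 121)
((93 + Y) + (162 - 1*(-5)))*o(2, -15) = ((93 + 121) + (162 - 1*(-5)))*(2*(-15)) = (214 + (162 + 5))*(-30) = (214 + 167)*(-30) = 381*(-30) = -11430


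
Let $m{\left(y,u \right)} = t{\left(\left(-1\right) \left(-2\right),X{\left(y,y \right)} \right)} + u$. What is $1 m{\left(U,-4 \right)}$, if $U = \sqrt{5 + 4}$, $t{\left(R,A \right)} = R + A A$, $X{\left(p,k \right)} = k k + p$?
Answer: $142$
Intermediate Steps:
$X{\left(p,k \right)} = p + k^{2}$ ($X{\left(p,k \right)} = k^{2} + p = p + k^{2}$)
$t{\left(R,A \right)} = R + A^{2}$
$U = 3$ ($U = \sqrt{9} = 3$)
$m{\left(y,u \right)} = 2 + u + \left(y + y^{2}\right)^{2}$ ($m{\left(y,u \right)} = \left(\left(-1\right) \left(-2\right) + \left(y + y^{2}\right)^{2}\right) + u = \left(2 + \left(y + y^{2}\right)^{2}\right) + u = 2 + u + \left(y + y^{2}\right)^{2}$)
$1 m{\left(U,-4 \right)} = 1 \left(2 - 4 + 3^{2} \left(1 + 3\right)^{2}\right) = 1 \left(2 - 4 + 9 \cdot 4^{2}\right) = 1 \left(2 - 4 + 9 \cdot 16\right) = 1 \left(2 - 4 + 144\right) = 1 \cdot 142 = 142$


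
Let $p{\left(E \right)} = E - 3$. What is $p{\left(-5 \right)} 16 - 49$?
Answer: $-177$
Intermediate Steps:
$p{\left(E \right)} = -3 + E$
$p{\left(-5 \right)} 16 - 49 = \left(-3 - 5\right) 16 - 49 = \left(-8\right) 16 - 49 = -128 - 49 = -177$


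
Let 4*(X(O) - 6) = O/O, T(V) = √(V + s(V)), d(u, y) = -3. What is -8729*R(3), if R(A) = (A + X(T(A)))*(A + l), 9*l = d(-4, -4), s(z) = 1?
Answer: -645946/3 ≈ -2.1532e+5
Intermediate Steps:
T(V) = √(1 + V) (T(V) = √(V + 1) = √(1 + V))
l = -⅓ (l = (⅑)*(-3) = -⅓ ≈ -0.33333)
X(O) = 25/4 (X(O) = 6 + (O/O)/4 = 6 + (¼)*1 = 6 + ¼ = 25/4)
R(A) = (-⅓ + A)*(25/4 + A) (R(A) = (A + 25/4)*(A - ⅓) = (25/4 + A)*(-⅓ + A) = (-⅓ + A)*(25/4 + A))
-8729*R(3) = -8729*(-25/12 + 3² + (71/12)*3) = -8729*(-25/12 + 9 + 71/4) = -8729*74/3 = -645946/3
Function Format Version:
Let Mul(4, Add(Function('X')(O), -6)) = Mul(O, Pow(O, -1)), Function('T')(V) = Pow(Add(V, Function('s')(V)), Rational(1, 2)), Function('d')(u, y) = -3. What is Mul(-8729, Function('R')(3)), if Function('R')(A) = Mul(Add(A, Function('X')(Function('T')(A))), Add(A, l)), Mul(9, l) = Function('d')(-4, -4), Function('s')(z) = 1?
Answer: Rational(-645946, 3) ≈ -2.1532e+5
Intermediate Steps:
Function('T')(V) = Pow(Add(1, V), Rational(1, 2)) (Function('T')(V) = Pow(Add(V, 1), Rational(1, 2)) = Pow(Add(1, V), Rational(1, 2)))
l = Rational(-1, 3) (l = Mul(Rational(1, 9), -3) = Rational(-1, 3) ≈ -0.33333)
Function('X')(O) = Rational(25, 4) (Function('X')(O) = Add(6, Mul(Rational(1, 4), Mul(O, Pow(O, -1)))) = Add(6, Mul(Rational(1, 4), 1)) = Add(6, Rational(1, 4)) = Rational(25, 4))
Function('R')(A) = Mul(Add(Rational(-1, 3), A), Add(Rational(25, 4), A)) (Function('R')(A) = Mul(Add(A, Rational(25, 4)), Add(A, Rational(-1, 3))) = Mul(Add(Rational(25, 4), A), Add(Rational(-1, 3), A)) = Mul(Add(Rational(-1, 3), A), Add(Rational(25, 4), A)))
Mul(-8729, Function('R')(3)) = Mul(-8729, Add(Rational(-25, 12), Pow(3, 2), Mul(Rational(71, 12), 3))) = Mul(-8729, Add(Rational(-25, 12), 9, Rational(71, 4))) = Mul(-8729, Rational(74, 3)) = Rational(-645946, 3)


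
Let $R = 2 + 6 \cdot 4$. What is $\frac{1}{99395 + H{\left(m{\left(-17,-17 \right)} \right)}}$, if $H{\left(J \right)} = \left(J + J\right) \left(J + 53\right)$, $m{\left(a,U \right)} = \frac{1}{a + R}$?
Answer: $\frac{81}{8051951} \approx 1.006 \cdot 10^{-5}$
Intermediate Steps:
$R = 26$ ($R = 2 + 24 = 26$)
$m{\left(a,U \right)} = \frac{1}{26 + a}$ ($m{\left(a,U \right)} = \frac{1}{a + 26} = \frac{1}{26 + a}$)
$H{\left(J \right)} = 2 J \left(53 + J\right)$
$\frac{1}{99395 + H{\left(m{\left(-17,-17 \right)} \right)}} = \frac{1}{99395 + \frac{2 \left(53 + \frac{1}{26 - 17}\right)}{26 - 17}} = \frac{1}{99395 + \frac{2 \left(53 + \frac{1}{9}\right)}{9}} = \frac{1}{99395 + 2 \cdot \frac{1}{9} \left(53 + \frac{1}{9}\right)} = \frac{1}{99395 + 2 \cdot \frac{1}{9} \cdot \frac{478}{9}} = \frac{1}{99395 + \frac{956}{81}} = \frac{1}{\frac{8051951}{81}} = \frac{81}{8051951}$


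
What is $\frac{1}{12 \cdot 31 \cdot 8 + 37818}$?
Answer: $\frac{1}{40794} \approx 2.4513 \cdot 10^{-5}$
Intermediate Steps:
$\frac{1}{12 \cdot 31 \cdot 8 + 37818} = \frac{1}{372 \cdot 8 + 37818} = \frac{1}{2976 + 37818} = \frac{1}{40794}$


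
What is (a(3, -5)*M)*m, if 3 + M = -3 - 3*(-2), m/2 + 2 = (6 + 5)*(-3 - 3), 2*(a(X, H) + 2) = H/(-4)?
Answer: 0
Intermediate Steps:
a(X, H) = -2 - H/8 (a(X, H) = -2 + (H/(-4))/2 = -2 + (H*(-¼))/2 = -2 + (-H/4)/2 = -2 - H/8)
m = -136 (m = -4 + 2*((6 + 5)*(-3 - 3)) = -4 + 2*(11*(-6)) = -4 + 2*(-66) = -4 - 132 = -136)
M = 0 (M = -3 + (-3 - 3*(-2)) = -3 + (-3 + 6) = -3 + 3 = 0)
(a(3, -5)*M)*m = ((-2 - ⅛*(-5))*0)*(-136) = ((-2 + 5/8)*0)*(-136) = -11/8*0*(-136) = 0*(-136) = 0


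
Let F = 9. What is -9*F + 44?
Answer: -37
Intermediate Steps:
-9*F + 44 = -9*9 + 44 = -81 + 44 = -37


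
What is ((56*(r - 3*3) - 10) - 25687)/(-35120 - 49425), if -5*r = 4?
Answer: 131229/422725 ≈ 0.31044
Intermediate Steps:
r = -4/5 (r = -1/5*4 = -4/5 ≈ -0.80000)
((56*(r - 3*3) - 10) - 25687)/(-35120 - 49425) = ((56*(-4/5 - 3*3) - 10) - 25687)/(-35120 - 49425) = ((56*(-4/5 - 9) - 10) - 25687)/(-84545) = ((56*(-49/5) - 10) - 25687)*(-1/84545) = ((-2744/5 - 10) - 25687)*(-1/84545) = (-2794/5 - 25687)*(-1/84545) = -131229/5*(-1/84545) = 131229/422725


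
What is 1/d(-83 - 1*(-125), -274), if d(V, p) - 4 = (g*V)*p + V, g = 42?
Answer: -1/483290 ≈ -2.0692e-6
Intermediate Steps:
d(V, p) = 4 + V + 42*V*p (d(V, p) = 4 + ((42*V)*p + V) = 4 + (42*V*p + V) = 4 + (V + 42*V*p) = 4 + V + 42*V*p)
1/d(-83 - 1*(-125), -274) = 1/(4 + (-83 - 1*(-125)) + 42*(-83 - 1*(-125))*(-274)) = 1/(4 + (-83 + 125) + 42*(-83 + 125)*(-274)) = 1/(4 + 42 + 42*42*(-274)) = 1/(4 + 42 - 483336) = 1/(-483290) = -1/483290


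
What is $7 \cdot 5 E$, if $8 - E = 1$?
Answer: $245$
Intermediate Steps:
$E = 7$ ($E = 8 - 1 = 7$)
$7 \cdot 5 E = 7 \cdot 5 \cdot 7 = 35 \cdot 7 = 245$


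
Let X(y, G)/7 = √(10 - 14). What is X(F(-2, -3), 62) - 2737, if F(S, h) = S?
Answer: -2737 + 14*I ≈ -2737.0 + 14.0*I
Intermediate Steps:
X(y, G) = 14*I (X(y, G) = 7*√(10 - 14) = 7*√(-4) = 7*(2*I) = 14*I)
X(F(-2, -3), 62) - 2737 = 14*I - 2737 = -2737 + 14*I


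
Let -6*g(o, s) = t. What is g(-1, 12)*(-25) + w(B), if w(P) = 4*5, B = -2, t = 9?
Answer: 115/2 ≈ 57.500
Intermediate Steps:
g(o, s) = -3/2 (g(o, s) = -⅙*9 = -3/2)
w(P) = 20
g(-1, 12)*(-25) + w(B) = -3/2*(-25) + 20 = 75/2 + 20 = 115/2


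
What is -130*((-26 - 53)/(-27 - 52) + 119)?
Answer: -15600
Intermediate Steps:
-130*((-26 - 53)/(-27 - 52) + 119) = -130*(-79/(-79) + 119) = -130*(-79*(-1/79) + 119) = -130*(1 + 119) = -130*120 = -15600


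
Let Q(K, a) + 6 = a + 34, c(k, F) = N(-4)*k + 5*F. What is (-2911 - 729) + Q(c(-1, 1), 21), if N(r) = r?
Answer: -3591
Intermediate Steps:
c(k, F) = -4*k + 5*F
Q(K, a) = 28 + a (Q(K, a) = -6 + (a + 34) = -6 + (34 + a) = 28 + a)
(-2911 - 729) + Q(c(-1, 1), 21) = (-2911 - 729) + (28 + 21) = -3640 + 49 = -3591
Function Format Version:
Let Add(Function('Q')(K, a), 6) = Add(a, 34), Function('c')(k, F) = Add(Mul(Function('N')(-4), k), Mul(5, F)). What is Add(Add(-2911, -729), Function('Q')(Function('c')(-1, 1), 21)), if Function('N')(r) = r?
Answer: -3591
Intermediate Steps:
Function('c')(k, F) = Add(Mul(-4, k), Mul(5, F))
Function('Q')(K, a) = Add(28, a) (Function('Q')(K, a) = Add(-6, Add(a, 34)) = Add(-6, Add(34, a)) = Add(28, a))
Add(Add(-2911, -729), Function('Q')(Function('c')(-1, 1), 21)) = Add(Add(-2911, -729), Add(28, 21)) = Add(-3640, 49) = -3591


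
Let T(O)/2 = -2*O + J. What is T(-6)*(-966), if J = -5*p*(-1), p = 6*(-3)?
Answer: 150696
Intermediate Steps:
p = -18
J = -90 (J = -5*(-18)*(-1) = 90*(-1) = -90)
T(O) = -180 - 4*O (T(O) = 2*(-2*O - 90) = 2*(-90 - 2*O) = -180 - 4*O)
T(-6)*(-966) = (-180 - 4*(-6))*(-966) = (-180 + 24)*(-966) = -156*(-966) = 150696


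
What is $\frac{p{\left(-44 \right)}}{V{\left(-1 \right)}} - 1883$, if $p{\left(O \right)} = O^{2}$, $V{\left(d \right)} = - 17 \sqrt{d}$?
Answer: $-1883 + \frac{1936 i}{17} \approx -1883.0 + 113.88 i$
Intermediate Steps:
$\frac{p{\left(-44 \right)}}{V{\left(-1 \right)}} - 1883 = \frac{\left(-44\right)^{2}}{\left(-17\right) \sqrt{-1}} - 1883 = \frac{1936}{\left(-17\right) i} - 1883 = 1936 \frac{i}{17} - 1883 = \frac{1936 i}{17} - 1883 = -1883 + \frac{1936 i}{17}$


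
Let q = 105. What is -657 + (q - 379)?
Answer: -931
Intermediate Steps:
-657 + (q - 379) = -657 + (105 - 379) = -657 - 274 = -931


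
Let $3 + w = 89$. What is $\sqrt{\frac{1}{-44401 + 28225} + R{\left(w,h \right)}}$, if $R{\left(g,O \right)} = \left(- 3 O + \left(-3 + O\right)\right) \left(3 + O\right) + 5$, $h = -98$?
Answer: $\frac{i \sqrt{299767647891}}{4044} \approx 135.39 i$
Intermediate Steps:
$w = 86$ ($w = -3 + 89 = 86$)
$R{\left(g,O \right)} = 5 + \left(-3 - 2 O\right) \left(3 + O\right)$ ($R{\left(g,O \right)} = \left(-3 - 2 O\right) \left(3 + O\right) + 5 = 5 + \left(-3 - 2 O\right) \left(3 + O\right)$)
$\sqrt{\frac{1}{-44401 + 28225} + R{\left(w,h \right)}} = \sqrt{\frac{1}{-44401 + 28225} - \left(-878 + 19208\right)} = \sqrt{\frac{1}{-16176} - 18330} = \sqrt{- \frac{1}{16176} - 18330} = \sqrt{- \frac{296506081}{16176}} = \frac{i \sqrt{299767647891}}{4044}$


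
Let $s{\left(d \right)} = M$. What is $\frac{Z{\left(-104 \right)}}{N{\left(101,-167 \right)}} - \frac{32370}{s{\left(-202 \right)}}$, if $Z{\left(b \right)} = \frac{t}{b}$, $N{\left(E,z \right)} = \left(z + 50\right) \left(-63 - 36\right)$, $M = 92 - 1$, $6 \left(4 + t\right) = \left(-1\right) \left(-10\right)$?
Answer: $- \frac{8998600991}{25297272} \approx -355.71$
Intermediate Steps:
$t = - \frac{7}{3}$ ($t = -4 + \frac{\left(-1\right) \left(-10\right)}{6} = -4 + \frac{1}{6} \cdot 10 = -4 + \frac{5}{3} = - \frac{7}{3} \approx -2.3333$)
$M = 91$ ($M = 92 - 1 = 91$)
$N{\left(E,z \right)} = -4950 - 99 z$ ($N{\left(E,z \right)} = \left(50 + z\right) \left(-99\right) = -4950 - 99 z$)
$s{\left(d \right)} = 91$
$Z{\left(b \right)} = - \frac{7}{3 b}$
$\frac{Z{\left(-104 \right)}}{N{\left(101,-167 \right)}} - \frac{32370}{s{\left(-202 \right)}} = \frac{\left(- \frac{7}{3}\right) \frac{1}{-104}}{-4950 - -16533} - \frac{32370}{91} = \frac{\left(- \frac{7}{3}\right) \left(- \frac{1}{104}\right)}{-4950 + 16533} - \frac{2490}{7} = \frac{7}{312 \cdot 11583} - \frac{2490}{7} = \frac{7}{312} \cdot \frac{1}{11583} - \frac{2490}{7} = \frac{7}{3613896} - \frac{2490}{7} = - \frac{8998600991}{25297272}$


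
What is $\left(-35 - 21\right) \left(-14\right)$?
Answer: $784$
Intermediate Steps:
$\left(-35 - 21\right) \left(-14\right) = \left(-56\right) \left(-14\right) = 784$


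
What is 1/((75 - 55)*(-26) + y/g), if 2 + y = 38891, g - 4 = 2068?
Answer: -2072/1038551 ≈ -0.0019951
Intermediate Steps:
g = 2072 (g = 4 + 2068 = 2072)
y = 38889 (y = -2 + 38891 = 38889)
1/((75 - 55)*(-26) + y/g) = 1/((75 - 55)*(-26) + 38889/2072) = 1/(20*(-26) + 38889*(1/2072)) = 1/(-520 + 38889/2072) = 1/(-1038551/2072) = -2072/1038551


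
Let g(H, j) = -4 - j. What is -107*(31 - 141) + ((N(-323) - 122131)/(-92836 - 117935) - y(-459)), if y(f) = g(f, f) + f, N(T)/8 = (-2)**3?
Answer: 2481739949/210771 ≈ 11775.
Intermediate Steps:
N(T) = -64 (N(T) = 8*(-2)**3 = 8*(-8) = -64)
y(f) = -4 (y(f) = (-4 - f) + f = -4)
-107*(31 - 141) + ((N(-323) - 122131)/(-92836 - 117935) - y(-459)) = -107*(31 - 141) + ((-64 - 122131)/(-92836 - 117935) - 1*(-4)) = -107*(-110) + (-122195/(-210771) + 4) = 11770 + (-122195*(-1/210771) + 4) = 11770 + (122195/210771 + 4) = 11770 + 965279/210771 = 2481739949/210771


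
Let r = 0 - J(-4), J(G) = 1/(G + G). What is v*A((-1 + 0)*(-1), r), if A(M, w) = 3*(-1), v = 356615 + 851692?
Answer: -3624921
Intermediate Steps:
J(G) = 1/(2*G)
r = ⅛ (r = 0 - 1/(2*(-4)) = 0 - (-1)/(2*4) = 0 - 1*(-⅛) = 0 + ⅛ = ⅛ ≈ 0.12500)
v = 1208307
A(M, w) = -3
v*A((-1 + 0)*(-1), r) = 1208307*(-3) = -3624921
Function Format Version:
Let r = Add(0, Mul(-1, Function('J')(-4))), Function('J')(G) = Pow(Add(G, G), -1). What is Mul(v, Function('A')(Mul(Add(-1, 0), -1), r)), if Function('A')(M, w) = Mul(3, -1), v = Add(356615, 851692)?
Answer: -3624921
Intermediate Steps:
Function('J')(G) = Mul(Rational(1, 2), Pow(G, -1)) (Function('J')(G) = Pow(Mul(2, G), -1) = Mul(Rational(1, 2), Pow(G, -1)))
r = Rational(1, 8) (r = Add(0, Mul(-1, Mul(Rational(1, 2), Pow(-4, -1)))) = Add(0, Mul(-1, Mul(Rational(1, 2), Rational(-1, 4)))) = Add(0, Mul(-1, Rational(-1, 8))) = Add(0, Rational(1, 8)) = Rational(1, 8) ≈ 0.12500)
v = 1208307
Function('A')(M, w) = -3
Mul(v, Function('A')(Mul(Add(-1, 0), -1), r)) = Mul(1208307, -3) = -3624921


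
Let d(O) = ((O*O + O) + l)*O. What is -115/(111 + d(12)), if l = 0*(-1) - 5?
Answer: -115/1923 ≈ -0.059802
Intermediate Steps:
l = -5 (l = 0 - 5 = -5)
d(O) = O*(-5 + O + O**2) (d(O) = ((O*O + O) - 5)*O = ((O**2 + O) - 5)*O = ((O + O**2) - 5)*O = (-5 + O + O**2)*O = O*(-5 + O + O**2))
-115/(111 + d(12)) = -115/(111 + 12*(-5 + 12 + 12**2)) = -115/(111 + 12*(-5 + 12 + 144)) = -115/(111 + 12*151) = -115/(111 + 1812) = -115/1923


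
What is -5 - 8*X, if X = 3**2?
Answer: -77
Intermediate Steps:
X = 9
-5 - 8*X = -5 - 8*9 = -5 - 72 = -77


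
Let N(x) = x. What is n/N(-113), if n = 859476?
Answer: -859476/113 ≈ -7606.0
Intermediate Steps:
n/N(-113) = 859476/(-113) = 859476*(-1/113) = -859476/113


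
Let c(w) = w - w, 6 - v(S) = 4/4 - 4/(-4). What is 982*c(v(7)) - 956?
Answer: -956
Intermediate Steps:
v(S) = 4 (v(S) = 6 - (4/4 - 4/(-4)) = 6 - (4*(1/4) - 4*(-1/4)) = 6 - (1 + 1) = 6 - 1*2 = 6 - 2 = 4)
c(w) = 0
982*c(v(7)) - 956 = 982*0 - 956 = 0 - 956 = -956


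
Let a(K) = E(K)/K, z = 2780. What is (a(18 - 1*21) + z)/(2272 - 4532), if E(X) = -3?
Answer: -2781/2260 ≈ -1.2305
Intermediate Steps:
a(K) = -3/K
(a(18 - 1*21) + z)/(2272 - 4532) = (-3/(18 - 1*21) + 2780)/(2272 - 4532) = (-3/(18 - 21) + 2780)/(-2260) = (-3/(-3) + 2780)*(-1/2260) = (-3*(-1/3) + 2780)*(-1/2260) = (1 + 2780)*(-1/2260) = 2781*(-1/2260) = -2781/2260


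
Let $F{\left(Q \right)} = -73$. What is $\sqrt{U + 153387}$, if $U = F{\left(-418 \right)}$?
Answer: $\sqrt{153314} \approx 391.55$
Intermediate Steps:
$U = -73$
$\sqrt{U + 153387} = \sqrt{-73 + 153387} = \sqrt{153314}$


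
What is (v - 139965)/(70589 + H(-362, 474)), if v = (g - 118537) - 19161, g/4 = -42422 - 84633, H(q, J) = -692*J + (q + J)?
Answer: 261961/85769 ≈ 3.0543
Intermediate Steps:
H(q, J) = q - 691*J (H(q, J) = -692*J + (J + q) = q - 691*J)
g = -508220 (g = 4*(-42422 - 84633) = 4*(-127055) = -508220)
v = -645918 (v = (-508220 - 118537) - 19161 = -626757 - 19161 = -645918)
(v - 139965)/(70589 + H(-362, 474)) = (-645918 - 139965)/(70589 + (-362 - 691*474)) = -785883/(70589 + (-362 - 327534)) = -785883/(70589 - 327896) = -785883/(-257307) = -785883*(-1/257307) = 261961/85769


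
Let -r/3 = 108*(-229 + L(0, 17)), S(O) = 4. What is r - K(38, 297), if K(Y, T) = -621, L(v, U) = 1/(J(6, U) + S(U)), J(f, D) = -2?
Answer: 74655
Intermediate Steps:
L(v, U) = 1/2 (L(v, U) = 1/(-2 + 4) = 1/2)
r = 74034 (r = -324*(-229 + 1/2) = -324*(-457)/2 = -3*(-24678) = 74034)
r - K(38, 297) = 74034 - 1*(-621) = 74034 + 621 = 74655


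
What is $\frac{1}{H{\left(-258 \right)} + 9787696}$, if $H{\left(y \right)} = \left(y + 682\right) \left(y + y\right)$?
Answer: $\frac{1}{9568912} \approx 1.0451 \cdot 10^{-7}$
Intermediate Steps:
$H{\left(y \right)} = 2 y \left(682 + y\right)$ ($H{\left(y \right)} = \left(682 + y\right) 2 y = 2 y \left(682 + y\right)$)
$\frac{1}{H{\left(-258 \right)} + 9787696} = \frac{1}{2 \left(-258\right) \left(682 - 258\right) + 9787696} = \frac{1}{2 \left(-258\right) 424 + 9787696} = \frac{1}{-218784 + 9787696} = \frac{1}{9568912}$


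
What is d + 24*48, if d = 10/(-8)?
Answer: 4603/4 ≈ 1150.8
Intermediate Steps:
d = -5/4 (d = 10*(-1/8) = -5/4 ≈ -1.2500)
d + 24*48 = -5/4 + 24*48 = -5/4 + 1152 = 4603/4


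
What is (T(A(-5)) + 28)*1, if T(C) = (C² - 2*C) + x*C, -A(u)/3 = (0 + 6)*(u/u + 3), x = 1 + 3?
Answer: 5068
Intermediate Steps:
x = 4
A(u) = -72 (A(u) = -3*(0 + 6)*(u/u + 3) = -18*(1 + 3) = -18*4 = -3*24 = -72)
T(C) = C² + 2*C (T(C) = (C² - 2*C) + 4*C = C² + 2*C)
(T(A(-5)) + 28)*1 = (-72*(2 - 72) + 28)*1 = (-72*(-70) + 28)*1 = (5040 + 28)*1 = 5068*1 = 5068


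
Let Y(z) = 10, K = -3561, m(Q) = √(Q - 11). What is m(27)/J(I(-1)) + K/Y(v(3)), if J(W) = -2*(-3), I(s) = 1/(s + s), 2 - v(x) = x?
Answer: -10663/30 ≈ -355.43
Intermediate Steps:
v(x) = 2 - x
I(s) = 1/(2*s)
m(Q) = √(-11 + Q)
J(W) = 6
m(27)/J(I(-1)) + K/Y(v(3)) = √(-11 + 27)/6 - 3561/10 = √16*(⅙) - 3561*⅒ = 4*(⅙) - 3561/10 = ⅔ - 3561/10 = -10663/30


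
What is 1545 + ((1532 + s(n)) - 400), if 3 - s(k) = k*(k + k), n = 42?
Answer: -848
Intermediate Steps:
s(k) = 3 - 2*k**2 (s(k) = 3 - k*(k + k) = 3 - k*2*k = 3 - 2*k**2)
1545 + ((1532 + s(n)) - 400) = 1545 + ((1532 + (3 - 2*42**2)) - 400) = 1545 + ((1532 + (3 - 2*1764)) - 400) = 1545 + ((1532 + (3 - 3528)) - 400) = 1545 + ((1532 - 3525) - 400) = 1545 + (-1993 - 400) = 1545 - 2393 = -848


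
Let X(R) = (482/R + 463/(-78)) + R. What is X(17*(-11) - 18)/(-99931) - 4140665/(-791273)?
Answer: 6619053503605703/1264372507586370 ≈ 5.2350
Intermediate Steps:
X(R) = -463/78 + R + 482/R (X(R) = (482/R + 463*(-1/78)) + R = (482/R - 463/78) + R = (-463/78 + 482/R) + R = -463/78 + R + 482/R)
X(17*(-11) - 18)/(-99931) - 4140665/(-791273) = (-463/78 + (17*(-11) - 18) + 482/(17*(-11) - 18))/(-99931) - 4140665/(-791273) = (-463/78 + (-187 - 18) + 482/(-187 - 18))*(-1/99931) - 4140665*(-1/791273) = (-463/78 - 205 + 482/(-205))*(-1/99931) + 4140665/791273 = (-463/78 - 205 + 482*(-1/205))*(-1/99931) + 4140665/791273 = (-463/78 - 205 - 482/205)*(-1/99931) + 4140665/791273 = -3410461/15990*(-1/99931) + 4140665/791273 = 3410461/1597896690 + 4140665/791273 = 6619053503605703/1264372507586370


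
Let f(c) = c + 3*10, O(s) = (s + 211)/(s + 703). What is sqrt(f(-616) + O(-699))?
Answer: 2*I*sqrt(177) ≈ 26.608*I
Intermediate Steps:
O(s) = (211 + s)/(703 + s)
f(c) = 30 + c (f(c) = c + 30 = 30 + c)
sqrt(f(-616) + O(-699)) = sqrt((30 - 616) + (211 - 699)/(703 - 699)) = sqrt(-586 - 488/4) = sqrt(-586 + (1/4)*(-488)) = sqrt(-586 - 122) = sqrt(-708) = 2*I*sqrt(177)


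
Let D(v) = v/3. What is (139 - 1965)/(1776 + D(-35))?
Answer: -5478/5293 ≈ -1.0350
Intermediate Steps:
D(v) = v/3 (D(v) = v*(⅓) = v/3)
(139 - 1965)/(1776 + D(-35)) = (139 - 1965)/(1776 + (⅓)*(-35)) = -1826/(1776 - 35/3) = -1826/5293/3 = -1826*3/5293 = -5478/5293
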